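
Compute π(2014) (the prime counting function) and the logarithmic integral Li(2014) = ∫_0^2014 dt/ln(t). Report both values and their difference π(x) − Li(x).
π(2014) = 305;  Li(2014) ≈ 316.65;  π(x) − Li(x) ≈ -11.65.

Direct count of primes ≤ 2014 gives π(2014) = 305. Numerical evaluation of the logarithmic integral gives Li(2014) ≈ 316.65. The difference π(x) − Li(x) ≈ -11.65 is typically negative for small/moderate x (Li(x) overestimates), though Littlewood's theorem shows this sign changes infinitely often.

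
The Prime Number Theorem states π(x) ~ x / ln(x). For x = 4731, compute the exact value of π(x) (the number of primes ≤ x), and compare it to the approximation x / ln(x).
π(4731) = 638;  x/ln(x) ≈ 559.09;  relative error ≈ 12.37%.

Directly count primes up to 4731: π(4731) = 638. The PNT approximation gives 4731/ln(4731) ≈ 4731/8.46189 ≈ 559.09. Relative error (π(x) − x/ln(x)) / π(x) ≈ 12.37%; the approximation is known to undercount slightly (Li(x) is a better estimate).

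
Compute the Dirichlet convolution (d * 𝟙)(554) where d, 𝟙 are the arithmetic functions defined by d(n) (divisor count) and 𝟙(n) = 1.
(d * 𝟙)(554) = 9

Divisors of 554: [1, 2, 277, 554]. For each d | 554:
  d = 1: d(1) · 𝟙(554/1) = 1 · 1 = 1
  d = 2: d(2) · 𝟙(554/2) = 2 · 1 = 2
  d = 277: d(277) · 𝟙(554/277) = 2 · 1 = 2
  d = 554: d(554) · 𝟙(554/554) = 4 · 1 = 4
Summing: (d * 𝟙)(554) = 1 + 2 + 2 + 4 = 9.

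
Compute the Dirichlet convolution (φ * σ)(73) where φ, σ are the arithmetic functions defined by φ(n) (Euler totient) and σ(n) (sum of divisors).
(φ * σ)(73) = 146

Divisors of 73: [1, 73]. For each d | 73:
  d = 1: φ(1) · σ(73/1) = 1 · 74 = 74
  d = 73: φ(73) · σ(73/73) = 72 · 1 = 72
Summing: (φ * σ)(73) = 74 + 72 = 146.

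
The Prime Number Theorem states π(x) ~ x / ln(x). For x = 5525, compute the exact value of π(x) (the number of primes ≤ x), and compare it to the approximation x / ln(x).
π(5525) = 730;  x/ln(x) ≈ 641.17;  relative error ≈ 12.17%.

Directly count primes up to 5525: π(5525) = 730. The PNT approximation gives 5525/ln(5525) ≈ 5525/8.61704 ≈ 641.17. Relative error (π(x) − x/ln(x)) / π(x) ≈ 12.17%; the approximation is known to undercount slightly (Li(x) is a better estimate).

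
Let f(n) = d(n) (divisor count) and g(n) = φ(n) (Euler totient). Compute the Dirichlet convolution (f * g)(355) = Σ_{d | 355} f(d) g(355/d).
(d * φ)(355) = 432

Divisors of 355: [1, 5, 71, 355]. For each d | 355:
  d = 1: d(1) · φ(355/1) = 1 · 280 = 280
  d = 5: d(5) · φ(355/5) = 2 · 70 = 140
  d = 71: d(71) · φ(355/71) = 2 · 4 = 8
  d = 355: d(355) · φ(355/355) = 4 · 1 = 4
Summing: (d * φ)(355) = 280 + 140 + 8 + 4 = 432.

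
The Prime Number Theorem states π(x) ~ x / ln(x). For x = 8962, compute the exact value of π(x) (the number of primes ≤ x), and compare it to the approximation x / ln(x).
π(8962) = 1113;  x/ln(x) ≈ 984.75;  relative error ≈ 11.52%.

Directly count primes up to 8962: π(8962) = 1113. The PNT approximation gives 8962/ln(8962) ≈ 8962/9.10075 ≈ 984.75. Relative error (π(x) − x/ln(x)) / π(x) ≈ 11.52%; the approximation is known to undercount slightly (Li(x) is a better estimate).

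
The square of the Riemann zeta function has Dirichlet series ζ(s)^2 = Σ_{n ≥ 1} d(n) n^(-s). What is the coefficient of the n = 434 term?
d(434) = 8

ζ(s)^2 = (Σ 1/m^s)(Σ 1/k^s). The coefficient of 1/n^s in the product is the number of ordered pairs (m, k) with mk = n, which equals d(n). For n = 434, divisors are [1, 2, 7, 14, 31, 62, 217, 434], so d(434) = 8.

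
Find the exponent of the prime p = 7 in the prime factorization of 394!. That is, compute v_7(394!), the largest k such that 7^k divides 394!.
v_7(394!) = 65

Legendre's formula: v_p(n!) = Σ_{k ≥ 1} ⌊n / p^k⌋. For p = 7, n = 394, the terms are:
  ⌊394/7^1⌋ = ⌊394/7⌋ = 56
  ⌊394/7^2⌋ = ⌊394/49⌋ = 8
  ⌊394/7^3⌋ = ⌊394/343⌋ = 1
(the next term ⌊394/7^4⌋ = 0, terminating the sum). Summing: v_7(394!) = 56 + 8 + 1 = 65.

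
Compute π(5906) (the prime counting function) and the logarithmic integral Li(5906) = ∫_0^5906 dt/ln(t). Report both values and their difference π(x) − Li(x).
π(5906) = 777;  Li(5906) ≈ 789.60;  π(x) − Li(x) ≈ -12.60.

Direct count of primes ≤ 5906 gives π(5906) = 777. Numerical evaluation of the logarithmic integral gives Li(5906) ≈ 789.60. The difference π(x) − Li(x) ≈ -12.60 is typically negative for small/moderate x (Li(x) overestimates), though Littlewood's theorem shows this sign changes infinitely often.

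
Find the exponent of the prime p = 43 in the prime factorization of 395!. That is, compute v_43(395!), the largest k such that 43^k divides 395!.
v_43(395!) = 9

Legendre's formula: v_p(n!) = Σ_{k ≥ 1} ⌊n / p^k⌋. For p = 43, n = 395, the terms are:
  ⌊395/43^1⌋ = ⌊395/43⌋ = 9
(the next term ⌊395/43^2⌋ = 0, terminating the sum). Summing: v_43(395!) = 9 = 9.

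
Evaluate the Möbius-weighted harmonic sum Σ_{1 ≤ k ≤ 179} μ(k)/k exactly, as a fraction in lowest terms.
Σ μ(k)/k = -144087981517635476714028475868546320125145063113926500300851703048561/29819592777931214269172453467810429868925511217482600306406141434158090

Values of μ(k) for 1 ≤ k ≤ 179: μ(1) = 1, μ(2) = -1, μ(3) = -1, μ(5) = -1, μ(6) = 1, μ(7) = -1, μ(10) = 1, μ(11) = -1, μ(13) = -1, μ(14) = 1, μ(15) = 1, μ(17) = -1, μ(19) = -1, μ(21) = 1, μ(22) = 1, μ(23) = -1, μ(26) = 1, μ(29) = -1, μ(30) = -1, μ(31) = -1, μ(33) = 1, μ(34) = 1, μ(35) = 1, μ(37) = -1, μ(38) = 1, μ(39) = 1, μ(41) = -1, μ(42) = -1, μ(43) = -1, μ(46) = 1, μ(47) = -1, μ(51) = 1, μ(53) = -1, μ(55) = 1, μ(57) = 1, μ(58) = 1, μ(59) = -1, μ(61) = -1, μ(62) = 1, μ(65) = 1, μ(66) = -1, μ(67) = -1, μ(69) = 1, μ(70) = -1, μ(71) = -1, μ(73) = -1, μ(74) = 1, μ(77) = 1, μ(78) = -1, μ(79) = -1, μ(82) = 1, μ(83) = -1, μ(85) = 1, μ(86) = 1, μ(87) = 1, μ(89) = -1, μ(91) = 1, μ(93) = 1, μ(94) = 1, μ(95) = 1, μ(97) = -1, μ(101) = -1, μ(102) = -1, μ(103) = -1, μ(105) = -1, μ(106) = 1, μ(107) = -1, μ(109) = -1, μ(110) = -1, μ(111) = 1, μ(113) = -1, μ(114) = -1, μ(115) = 1, μ(118) = 1, μ(119) = 1, μ(122) = 1, μ(123) = 1, μ(127) = -1, μ(129) = 1, μ(130) = -1, μ(131) = -1, μ(133) = 1, μ(134) = 1, μ(137) = -1, μ(138) = -1, μ(139) = -1, μ(141) = 1, μ(142) = 1, μ(143) = 1, μ(145) = 1, μ(146) = 1, μ(149) = -1, μ(151) = -1, μ(154) = -1, μ(155) = 1, μ(157) = -1, μ(158) = 1, μ(159) = 1, μ(161) = 1, μ(163) = -1, μ(165) = -1, μ(166) = 1, μ(167) = -1, μ(170) = -1, μ(173) = -1, μ(174) = -1, μ(177) = 1, μ(178) = 1, μ(179) = -1, with μ = 0 on non-squarefree integers. Summing μ(k)/k for k where μ(k) ≠ 0 gives -144087981517635476714028475868546320125145063113926500300851703048561/29819592777931214269172453467810429868925511217482600306406141434158090 ≈ -0.0048. (PNT ⟺ this sum → 0 as n → ∞.)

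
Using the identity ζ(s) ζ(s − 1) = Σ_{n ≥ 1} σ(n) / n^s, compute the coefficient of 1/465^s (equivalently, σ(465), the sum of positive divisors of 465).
σ(465) = 768

In the product (Σ m^0/m^s)(Σ k / k^s) = Σ (Σ_{d | n} d) / n^s, the coefficient of 1/n^s is σ(n) = Σ_{d | n} d. For n = 465, divisors are [1, 3, 5, 15, 31, 93, 155, 465]; summing: σ(465) = 768.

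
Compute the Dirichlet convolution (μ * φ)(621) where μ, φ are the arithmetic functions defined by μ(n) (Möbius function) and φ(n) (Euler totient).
(μ * φ)(621) = 252

Divisors of 621: [1, 3, 9, 23, 27, 69, 207, 621]. For each d | 621:
  d = 1: μ(1) · φ(621/1) = 1 · 396 = 396
  d = 3: μ(3) · φ(621/3) = -1 · 132 = -132
  d = 9: μ(9) · φ(621/9) = 0 · 44 = 0
  d = 23: μ(23) · φ(621/23) = -1 · 18 = -18
  d = 27: μ(27) · φ(621/27) = 0 · 22 = 0
  d = 69: μ(69) · φ(621/69) = 1 · 6 = 6
  d = 207: μ(207) · φ(621/207) = 0 · 2 = 0
  d = 621: μ(621) · φ(621/621) = 0 · 1 = 0
Summing: (μ * φ)(621) = 396 + -132 + 0 + -18 + 0 + 6 + 0 + 0 = 252.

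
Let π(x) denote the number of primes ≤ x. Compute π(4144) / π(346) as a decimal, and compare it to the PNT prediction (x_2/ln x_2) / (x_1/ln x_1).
π(4144)/π(346) = 570/68 ≈ 8.3824;  PNT prediction ≈ 8.4066.

π(346) = 68 and π(4144) = 570, so π(4144)/π(346) ≈ 8.3824. The PNT-predicted ratio is (4144/ln(4144)) / (346/ln(346)) ≈ 8.4066. The two agree to within a few percent, as expected.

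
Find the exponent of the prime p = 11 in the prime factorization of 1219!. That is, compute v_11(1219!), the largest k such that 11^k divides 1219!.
v_11(1219!) = 120

Legendre's formula: v_p(n!) = Σ_{k ≥ 1} ⌊n / p^k⌋. For p = 11, n = 1219, the terms are:
  ⌊1219/11^1⌋ = ⌊1219/11⌋ = 110
  ⌊1219/11^2⌋ = ⌊1219/121⌋ = 10
(the next term ⌊1219/11^3⌋ = 0, terminating the sum). Summing: v_11(1219!) = 110 + 10 = 120.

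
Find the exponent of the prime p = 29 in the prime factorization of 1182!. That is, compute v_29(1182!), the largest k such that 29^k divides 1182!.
v_29(1182!) = 41

Legendre's formula: v_p(n!) = Σ_{k ≥ 1} ⌊n / p^k⌋. For p = 29, n = 1182, the terms are:
  ⌊1182/29^1⌋ = ⌊1182/29⌋ = 40
  ⌊1182/29^2⌋ = ⌊1182/841⌋ = 1
(the next term ⌊1182/29^3⌋ = 0, terminating the sum). Summing: v_29(1182!) = 40 + 1 = 41.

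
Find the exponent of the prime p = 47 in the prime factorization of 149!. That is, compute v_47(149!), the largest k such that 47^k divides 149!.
v_47(149!) = 3

Legendre's formula: v_p(n!) = Σ_{k ≥ 1} ⌊n / p^k⌋. For p = 47, n = 149, the terms are:
  ⌊149/47^1⌋ = ⌊149/47⌋ = 3
(the next term ⌊149/47^2⌋ = 0, terminating the sum). Summing: v_47(149!) = 3 = 3.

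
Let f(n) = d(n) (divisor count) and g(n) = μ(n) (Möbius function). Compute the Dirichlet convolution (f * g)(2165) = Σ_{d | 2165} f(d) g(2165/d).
(d * μ)(2165) = 1

Divisors of 2165: [1, 5, 433, 2165]. For each d | 2165:
  d = 1: d(1) · μ(2165/1) = 1 · 1 = 1
  d = 5: d(5) · μ(2165/5) = 2 · -1 = -2
  d = 433: d(433) · μ(2165/433) = 2 · -1 = -2
  d = 2165: d(2165) · μ(2165/2165) = 4 · 1 = 4
Summing: (d * μ)(2165) = 1 + -2 + -2 + 4 = 1.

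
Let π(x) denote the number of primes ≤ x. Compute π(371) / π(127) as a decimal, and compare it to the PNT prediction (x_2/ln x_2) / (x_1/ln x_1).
π(371)/π(127) = 73/31 ≈ 2.3548;  PNT prediction ≈ 2.3919.

π(127) = 31 and π(371) = 73, so π(371)/π(127) ≈ 2.3548. The PNT-predicted ratio is (371/ln(371)) / (127/ln(127)) ≈ 2.3919. The two agree to within a few percent, as expected.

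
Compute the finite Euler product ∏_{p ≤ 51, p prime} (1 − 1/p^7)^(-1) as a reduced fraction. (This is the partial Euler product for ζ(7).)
∏ = 23382886769632432571789841128782562016512130510871147719864543051070039135878767058418261603816212645625/23189273096315310437319062436725495011112024414316439805760324840606793884675752039664775666767203598336

The primes p ≤ 51 are [2, 3, 5, 7, 11, 13, 17, 19, 23, 29, 31, 37, 41, 43, 47]. For each prime, (1 − 1/p^7)^(-1) = p^7 / (p^7 − 1). The product is (1 − 1/2^7)^(-1), (1 − 1/3^7)^(-1), (1 − 1/5^7)^(-1), (1 − 1/7^7)^(-1), (1 − 1/11^7)^(-1), (1 − 1/13^7)^(-1), (1 − 1/17^7)^(-1), (1 − 1/19^7)^(-1), (1 − 1/23^7)^(-1), (1 − 1/29^7)^(-1), (1 − 1/31^7)^(-1), (1 − 1/37^7)^(-1), (1 − 1/41^7)^(-1), (1 − 1/43^7)^(-1), (1 − 1/47^7)^(-1) = ∏ p^7 / (p^7 − 1) = 23382886769632432571789841128782562016512130510871147719864543051070039135878767058418261603816212645625/23189273096315310437319062436725495011112024414316439805760324840606793884675752039664775666767203598336.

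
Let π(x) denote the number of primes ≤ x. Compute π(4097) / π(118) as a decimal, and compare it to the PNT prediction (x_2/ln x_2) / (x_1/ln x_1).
π(4097)/π(118) = 564/30 ≈ 18.8000;  PNT prediction ≈ 19.9134.

π(118) = 30 and π(4097) = 564, so π(4097)/π(118) ≈ 18.8000. The PNT-predicted ratio is (4097/ln(4097)) / (118/ln(118)) ≈ 19.9134. The two agree to within a few percent, as expected.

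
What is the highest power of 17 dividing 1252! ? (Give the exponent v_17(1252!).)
v_17(1252!) = 77

Legendre's formula: v_p(n!) = Σ_{k ≥ 1} ⌊n / p^k⌋. For p = 17, n = 1252, the terms are:
  ⌊1252/17^1⌋ = ⌊1252/17⌋ = 73
  ⌊1252/17^2⌋ = ⌊1252/289⌋ = 4
(the next term ⌊1252/17^3⌋ = 0, terminating the sum). Summing: v_17(1252!) = 73 + 4 = 77.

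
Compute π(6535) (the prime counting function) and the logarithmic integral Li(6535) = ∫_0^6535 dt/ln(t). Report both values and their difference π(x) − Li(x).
π(6535) = 844;  Li(6535) ≈ 861.61;  π(x) − Li(x) ≈ -17.61.

Direct count of primes ≤ 6535 gives π(6535) = 844. Numerical evaluation of the logarithmic integral gives Li(6535) ≈ 861.61. The difference π(x) − Li(x) ≈ -17.61 is typically negative for small/moderate x (Li(x) overestimates), though Littlewood's theorem shows this sign changes infinitely often.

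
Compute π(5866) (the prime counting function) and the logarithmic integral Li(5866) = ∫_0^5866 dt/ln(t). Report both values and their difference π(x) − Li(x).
π(5866) = 771;  Li(5866) ≈ 784.99;  π(x) − Li(x) ≈ -13.99.

Direct count of primes ≤ 5866 gives π(5866) = 771. Numerical evaluation of the logarithmic integral gives Li(5866) ≈ 784.99. The difference π(x) − Li(x) ≈ -13.99 is typically negative for small/moderate x (Li(x) overestimates), though Littlewood's theorem shows this sign changes infinitely often.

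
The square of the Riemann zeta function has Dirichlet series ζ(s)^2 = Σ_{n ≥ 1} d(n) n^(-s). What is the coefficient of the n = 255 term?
d(255) = 8

ζ(s)^2 = (Σ 1/m^s)(Σ 1/k^s). The coefficient of 1/n^s in the product is the number of ordered pairs (m, k) with mk = n, which equals d(n). For n = 255, divisors are [1, 3, 5, 15, 17, 51, 85, 255], so d(255) = 8.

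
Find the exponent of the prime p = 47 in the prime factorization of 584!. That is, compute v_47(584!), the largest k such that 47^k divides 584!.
v_47(584!) = 12

Legendre's formula: v_p(n!) = Σ_{k ≥ 1} ⌊n / p^k⌋. For p = 47, n = 584, the terms are:
  ⌊584/47^1⌋ = ⌊584/47⌋ = 12
(the next term ⌊584/47^2⌋ = 0, terminating the sum). Summing: v_47(584!) = 12 = 12.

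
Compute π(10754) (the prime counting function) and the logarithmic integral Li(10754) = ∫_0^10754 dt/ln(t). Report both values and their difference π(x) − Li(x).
π(10754) = 1311;  Li(10754) ≈ 1327.68;  π(x) − Li(x) ≈ -16.68.

Direct count of primes ≤ 10754 gives π(10754) = 1311. Numerical evaluation of the logarithmic integral gives Li(10754) ≈ 1327.68. The difference π(x) − Li(x) ≈ -16.68 is typically negative for small/moderate x (Li(x) overestimates), though Littlewood's theorem shows this sign changes infinitely often.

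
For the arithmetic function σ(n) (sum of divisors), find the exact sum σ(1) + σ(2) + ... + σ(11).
Σ_{n ≤ 11} σ(n) = 99

Compute σ(n) for each 1 ≤ n ≤ 11: σ(1) = 1, σ(2) = 3, σ(3) = 4, σ(4) = 7, σ(5) = 6, σ(6) = 12, σ(7) = 8, σ(8) = 15, σ(9) = 13, σ(10) = 18, σ(11) = 12. Summing all 11 values: 99. (Average order: Σ_{n ≤ x} σ(n) ~ (π²/12) x². For x = 11, (π²/12)·11² ≈ 99.52.)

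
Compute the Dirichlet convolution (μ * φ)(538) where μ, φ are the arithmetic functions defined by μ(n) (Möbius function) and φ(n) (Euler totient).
(μ * φ)(538) = 0

Divisors of 538: [1, 2, 269, 538]. For each d | 538:
  d = 1: μ(1) · φ(538/1) = 1 · 268 = 268
  d = 2: μ(2) · φ(538/2) = -1 · 268 = -268
  d = 269: μ(269) · φ(538/269) = -1 · 1 = -1
  d = 538: μ(538) · φ(538/538) = 1 · 1 = 1
Summing: (μ * φ)(538) = 268 + -268 + -1 + 1 = 0.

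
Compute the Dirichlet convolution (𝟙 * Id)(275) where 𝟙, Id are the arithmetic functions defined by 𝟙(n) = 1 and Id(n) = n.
(𝟙 * Id)(275) = 372

Divisors of 275: [1, 5, 11, 25, 55, 275]. For each d | 275:
  d = 1: 𝟙(1) · Id(275/1) = 1 · 275 = 275
  d = 5: 𝟙(5) · Id(275/5) = 1 · 55 = 55
  d = 11: 𝟙(11) · Id(275/11) = 1 · 25 = 25
  d = 25: 𝟙(25) · Id(275/25) = 1 · 11 = 11
  d = 55: 𝟙(55) · Id(275/55) = 1 · 5 = 5
  d = 275: 𝟙(275) · Id(275/275) = 1 · 1 = 1
Summing: (𝟙 * Id)(275) = 275 + 55 + 25 + 11 + 5 + 1 = 372.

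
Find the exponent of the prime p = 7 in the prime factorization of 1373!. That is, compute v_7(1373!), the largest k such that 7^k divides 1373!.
v_7(1373!) = 228

Legendre's formula: v_p(n!) = Σ_{k ≥ 1} ⌊n / p^k⌋. For p = 7, n = 1373, the terms are:
  ⌊1373/7^1⌋ = ⌊1373/7⌋ = 196
  ⌊1373/7^2⌋ = ⌊1373/49⌋ = 28
  ⌊1373/7^3⌋ = ⌊1373/343⌋ = 4
(the next term ⌊1373/7^4⌋ = 0, terminating the sum). Summing: v_7(1373!) = 196 + 28 + 4 = 228.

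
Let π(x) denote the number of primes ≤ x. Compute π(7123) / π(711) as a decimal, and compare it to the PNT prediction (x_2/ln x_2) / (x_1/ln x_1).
π(7123)/π(711) = 912/127 ≈ 7.1811;  PNT prediction ≈ 7.4159.

π(711) = 127 and π(7123) = 912, so π(7123)/π(711) ≈ 7.1811. The PNT-predicted ratio is (7123/ln(7123)) / (711/ln(711)) ≈ 7.4159. The two agree to within a few percent, as expected.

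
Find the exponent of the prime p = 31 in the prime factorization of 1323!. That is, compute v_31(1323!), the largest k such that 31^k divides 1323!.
v_31(1323!) = 43

Legendre's formula: v_p(n!) = Σ_{k ≥ 1} ⌊n / p^k⌋. For p = 31, n = 1323, the terms are:
  ⌊1323/31^1⌋ = ⌊1323/31⌋ = 42
  ⌊1323/31^2⌋ = ⌊1323/961⌋ = 1
(the next term ⌊1323/31^3⌋ = 0, terminating the sum). Summing: v_31(1323!) = 42 + 1 = 43.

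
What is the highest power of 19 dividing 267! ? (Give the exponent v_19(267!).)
v_19(267!) = 14

Legendre's formula: v_p(n!) = Σ_{k ≥ 1} ⌊n / p^k⌋. For p = 19, n = 267, the terms are:
  ⌊267/19^1⌋ = ⌊267/19⌋ = 14
(the next term ⌊267/19^2⌋ = 0, terminating the sum). Summing: v_19(267!) = 14 = 14.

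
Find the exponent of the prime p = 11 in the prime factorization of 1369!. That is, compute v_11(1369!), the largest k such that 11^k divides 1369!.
v_11(1369!) = 136

Legendre's formula: v_p(n!) = Σ_{k ≥ 1} ⌊n / p^k⌋. For p = 11, n = 1369, the terms are:
  ⌊1369/11^1⌋ = ⌊1369/11⌋ = 124
  ⌊1369/11^2⌋ = ⌊1369/121⌋ = 11
  ⌊1369/11^3⌋ = ⌊1369/1331⌋ = 1
(the next term ⌊1369/11^4⌋ = 0, terminating the sum). Summing: v_11(1369!) = 124 + 11 + 1 = 136.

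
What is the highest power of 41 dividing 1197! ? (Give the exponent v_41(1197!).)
v_41(1197!) = 29

Legendre's formula: v_p(n!) = Σ_{k ≥ 1} ⌊n / p^k⌋. For p = 41, n = 1197, the terms are:
  ⌊1197/41^1⌋ = ⌊1197/41⌋ = 29
(the next term ⌊1197/41^2⌋ = 0, terminating the sum). Summing: v_41(1197!) = 29 = 29.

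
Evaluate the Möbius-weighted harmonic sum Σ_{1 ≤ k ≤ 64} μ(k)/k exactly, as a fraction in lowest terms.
Σ μ(k)/k = 1874648830674470878723/117288381359406970983270

Values of μ(k) for 1 ≤ k ≤ 64: μ(1) = 1, μ(2) = -1, μ(3) = -1, μ(5) = -1, μ(6) = 1, μ(7) = -1, μ(10) = 1, μ(11) = -1, μ(13) = -1, μ(14) = 1, μ(15) = 1, μ(17) = -1, μ(19) = -1, μ(21) = 1, μ(22) = 1, μ(23) = -1, μ(26) = 1, μ(29) = -1, μ(30) = -1, μ(31) = -1, μ(33) = 1, μ(34) = 1, μ(35) = 1, μ(37) = -1, μ(38) = 1, μ(39) = 1, μ(41) = -1, μ(42) = -1, μ(43) = -1, μ(46) = 1, μ(47) = -1, μ(51) = 1, μ(53) = -1, μ(55) = 1, μ(57) = 1, μ(58) = 1, μ(59) = -1, μ(61) = -1, μ(62) = 1, with μ = 0 on non-squarefree integers. Summing μ(k)/k for k where μ(k) ≠ 0 gives 1874648830674470878723/117288381359406970983270 ≈ 0.0160. (PNT ⟺ this sum → 0 as n → ∞.)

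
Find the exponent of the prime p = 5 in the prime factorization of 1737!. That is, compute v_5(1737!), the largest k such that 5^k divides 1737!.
v_5(1737!) = 431

Legendre's formula: v_p(n!) = Σ_{k ≥ 1} ⌊n / p^k⌋. For p = 5, n = 1737, the terms are:
  ⌊1737/5^1⌋ = ⌊1737/5⌋ = 347
  ⌊1737/5^2⌋ = ⌊1737/25⌋ = 69
  ⌊1737/5^3⌋ = ⌊1737/125⌋ = 13
  ⌊1737/5^4⌋ = ⌊1737/625⌋ = 2
(the next term ⌊1737/5^5⌋ = 0, terminating the sum). Summing: v_5(1737!) = 347 + 69 + 13 + 2 = 431.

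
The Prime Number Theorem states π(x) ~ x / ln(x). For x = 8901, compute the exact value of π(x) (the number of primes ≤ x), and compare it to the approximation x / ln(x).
π(8901) = 1108;  x/ln(x) ≈ 978.79;  relative error ≈ 11.66%.

Directly count primes up to 8901: π(8901) = 1108. The PNT approximation gives 8901/ln(8901) ≈ 8901/9.09392 ≈ 978.79. Relative error (π(x) − x/ln(x)) / π(x) ≈ 11.66%; the approximation is known to undercount slightly (Li(x) is a better estimate).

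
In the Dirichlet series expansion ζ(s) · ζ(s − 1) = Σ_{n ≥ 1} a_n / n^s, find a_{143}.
σ(143) = 168

In the product (Σ m^0/m^s)(Σ k / k^s) = Σ (Σ_{d | n} d) / n^s, the coefficient of 1/n^s is σ(n) = Σ_{d | n} d. For n = 143, divisors are [1, 11, 13, 143]; summing: σ(143) = 168.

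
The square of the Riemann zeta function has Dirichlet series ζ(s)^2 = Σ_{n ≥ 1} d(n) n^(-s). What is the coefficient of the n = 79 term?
d(79) = 2

ζ(s)^2 = (Σ 1/m^s)(Σ 1/k^s). The coefficient of 1/n^s in the product is the number of ordered pairs (m, k) with mk = n, which equals d(n). For n = 79, divisors are [1, 79], so d(79) = 2.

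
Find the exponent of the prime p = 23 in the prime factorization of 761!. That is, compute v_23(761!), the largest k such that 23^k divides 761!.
v_23(761!) = 34

Legendre's formula: v_p(n!) = Σ_{k ≥ 1} ⌊n / p^k⌋. For p = 23, n = 761, the terms are:
  ⌊761/23^1⌋ = ⌊761/23⌋ = 33
  ⌊761/23^2⌋ = ⌊761/529⌋ = 1
(the next term ⌊761/23^3⌋ = 0, terminating the sum). Summing: v_23(761!) = 33 + 1 = 34.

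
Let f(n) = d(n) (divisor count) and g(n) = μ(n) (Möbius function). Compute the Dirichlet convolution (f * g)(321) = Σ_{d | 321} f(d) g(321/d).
(d * μ)(321) = 1

Divisors of 321: [1, 3, 107, 321]. For each d | 321:
  d = 1: d(1) · μ(321/1) = 1 · 1 = 1
  d = 3: d(3) · μ(321/3) = 2 · -1 = -2
  d = 107: d(107) · μ(321/107) = 2 · -1 = -2
  d = 321: d(321) · μ(321/321) = 4 · 1 = 4
Summing: (d * μ)(321) = 1 + -2 + -2 + 4 = 1.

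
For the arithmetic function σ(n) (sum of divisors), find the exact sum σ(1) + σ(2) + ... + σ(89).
Σ_{n ≤ 89} σ(n) = 6499

Compute σ(n) for each 1 ≤ n ≤ 89: σ(1) = 1, σ(2) = 3, σ(3) = 4, σ(4) = 7, σ(5) = 6, σ(6) = 12, σ(7) = 8, σ(8) = 15, σ(9) = 13, σ(10) = 18, σ(11) = 12, σ(12) = 28, σ(13) = 14, σ(14) = 24, σ(15) = 24, σ(16) = 31, σ(17) = 18, σ(18) = 39, σ(19) = 20, σ(20) = 42, σ(21) = 32, σ(22) = 36, σ(23) = 24, σ(24) = 60, σ(25) = 31, σ(26) = 42, σ(27) = 40, σ(28) = 56, σ(29) = 30, σ(30) = 72, σ(31) = 32, σ(32) = 63, σ(33) = 48, σ(34) = 54, σ(35) = 48, σ(36) = 91, σ(37) = 38, σ(38) = 60, σ(39) = 56, σ(40) = 90, σ(41) = 42, σ(42) = 96, σ(43) = 44, σ(44) = 84, σ(45) = 78, σ(46) = 72, σ(47) = 48, σ(48) = 124, σ(49) = 57, σ(50) = 93, σ(51) = 72, σ(52) = 98, σ(53) = 54, σ(54) = 120, σ(55) = 72, σ(56) = 120, σ(57) = 80, σ(58) = 90, σ(59) = 60, σ(60) = 168, σ(61) = 62, σ(62) = 96, σ(63) = 104, σ(64) = 127, σ(65) = 84, σ(66) = 144, σ(67) = 68, σ(68) = 126, σ(69) = 96, σ(70) = 144, σ(71) = 72, σ(72) = 195, σ(73) = 74, σ(74) = 114, σ(75) = 124, σ(76) = 140, σ(77) = 96, σ(78) = 168, σ(79) = 80, σ(80) = 186, σ(81) = 121, σ(82) = 126, σ(83) = 84, σ(84) = 224, σ(85) = 108, σ(86) = 132, σ(87) = 120, σ(88) = 180, σ(89) = 90. Summing all 89 values: 6499. (Average order: Σ_{n ≤ x} σ(n) ~ (π²/12) x². For x = 89, (π²/12)·89² ≈ 6514.76.)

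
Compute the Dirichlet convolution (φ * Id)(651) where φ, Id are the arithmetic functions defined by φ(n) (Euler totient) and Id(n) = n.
(φ * Id)(651) = 3965

Divisors of 651: [1, 3, 7, 21, 31, 93, 217, 651]. For each d | 651:
  d = 1: φ(1) · Id(651/1) = 1 · 651 = 651
  d = 3: φ(3) · Id(651/3) = 2 · 217 = 434
  d = 7: φ(7) · Id(651/7) = 6 · 93 = 558
  d = 21: φ(21) · Id(651/21) = 12 · 31 = 372
  d = 31: φ(31) · Id(651/31) = 30 · 21 = 630
  d = 93: φ(93) · Id(651/93) = 60 · 7 = 420
  d = 217: φ(217) · Id(651/217) = 180 · 3 = 540
  d = 651: φ(651) · Id(651/651) = 360 · 1 = 360
Summing: (φ * Id)(651) = 651 + 434 + 558 + 372 + 630 + 420 + 540 + 360 = 3965.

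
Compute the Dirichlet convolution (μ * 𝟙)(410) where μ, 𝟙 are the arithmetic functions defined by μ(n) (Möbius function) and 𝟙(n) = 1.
(μ * 𝟙)(410) = 0

Divisors of 410: [1, 2, 5, 10, 41, 82, 205, 410]. For each d | 410:
  d = 1: μ(1) · 𝟙(410/1) = 1 · 1 = 1
  d = 2: μ(2) · 𝟙(410/2) = -1 · 1 = -1
  d = 5: μ(5) · 𝟙(410/5) = -1 · 1 = -1
  d = 10: μ(10) · 𝟙(410/10) = 1 · 1 = 1
  d = 41: μ(41) · 𝟙(410/41) = -1 · 1 = -1
  d = 82: μ(82) · 𝟙(410/82) = 1 · 1 = 1
  d = 205: μ(205) · 𝟙(410/205) = 1 · 1 = 1
  d = 410: μ(410) · 𝟙(410/410) = -1 · 1 = -1
Summing: (μ * 𝟙)(410) = 1 + -1 + -1 + 1 + -1 + 1 + 1 + -1 = 0.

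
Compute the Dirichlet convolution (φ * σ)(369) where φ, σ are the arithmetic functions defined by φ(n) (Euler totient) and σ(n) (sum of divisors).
(φ * σ)(369) = 2214

Divisors of 369: [1, 3, 9, 41, 123, 369]. For each d | 369:
  d = 1: φ(1) · σ(369/1) = 1 · 546 = 546
  d = 3: φ(3) · σ(369/3) = 2 · 168 = 336
  d = 9: φ(9) · σ(369/9) = 6 · 42 = 252
  d = 41: φ(41) · σ(369/41) = 40 · 13 = 520
  d = 123: φ(123) · σ(369/123) = 80 · 4 = 320
  d = 369: φ(369) · σ(369/369) = 240 · 1 = 240
Summing: (φ * σ)(369) = 546 + 336 + 252 + 520 + 320 + 240 = 2214.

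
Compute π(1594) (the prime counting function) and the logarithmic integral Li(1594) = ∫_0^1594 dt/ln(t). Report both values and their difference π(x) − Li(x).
π(1594) = 250;  Li(1594) ≈ 260.61;  π(x) − Li(x) ≈ -10.61.

Direct count of primes ≤ 1594 gives π(1594) = 250. Numerical evaluation of the logarithmic integral gives Li(1594) ≈ 260.61. The difference π(x) − Li(x) ≈ -10.61 is typically negative for small/moderate x (Li(x) overestimates), though Littlewood's theorem shows this sign changes infinitely often.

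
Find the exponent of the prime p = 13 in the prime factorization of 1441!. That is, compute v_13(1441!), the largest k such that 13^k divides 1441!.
v_13(1441!) = 118

Legendre's formula: v_p(n!) = Σ_{k ≥ 1} ⌊n / p^k⌋. For p = 13, n = 1441, the terms are:
  ⌊1441/13^1⌋ = ⌊1441/13⌋ = 110
  ⌊1441/13^2⌋ = ⌊1441/169⌋ = 8
(the next term ⌊1441/13^3⌋ = 0, terminating the sum). Summing: v_13(1441!) = 110 + 8 = 118.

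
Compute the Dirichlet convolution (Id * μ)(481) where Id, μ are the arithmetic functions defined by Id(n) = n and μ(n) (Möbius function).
(Id * μ)(481) = 432

Divisors of 481: [1, 13, 37, 481]. For each d | 481:
  d = 1: Id(1) · μ(481/1) = 1 · 1 = 1
  d = 13: Id(13) · μ(481/13) = 13 · -1 = -13
  d = 37: Id(37) · μ(481/37) = 37 · -1 = -37
  d = 481: Id(481) · μ(481/481) = 481 · 1 = 481
Summing: (Id * μ)(481) = 1 + -13 + -37 + 481 = 432.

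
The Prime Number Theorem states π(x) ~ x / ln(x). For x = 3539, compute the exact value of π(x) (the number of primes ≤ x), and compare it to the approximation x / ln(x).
π(3539) = 495;  x/ln(x) ≈ 433.09;  relative error ≈ 12.51%.

Directly count primes up to 3539: π(3539) = 495. The PNT approximation gives 3539/ln(3539) ≈ 3539/8.17160 ≈ 433.09. Relative error (π(x) − x/ln(x)) / π(x) ≈ 12.51%; the approximation is known to undercount slightly (Li(x) is a better estimate).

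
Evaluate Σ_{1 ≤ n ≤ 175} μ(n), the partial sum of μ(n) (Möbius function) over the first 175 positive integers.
Σ_{n ≤ 175} μ(n) = -4

Compute μ(n) for each 1 ≤ n ≤ 175: μ(1) = 1, μ(2) = -1, μ(3) = -1, μ(4) = 0, μ(5) = -1, μ(6) = 1, μ(7) = -1, μ(8) = 0, μ(9) = 0, μ(10) = 1, μ(11) = -1, μ(12) = 0, μ(13) = -1, μ(14) = 1, μ(15) = 1, μ(16) = 0, μ(17) = -1, μ(18) = 0, μ(19) = -1, μ(20) = 0, μ(21) = 1, μ(22) = 1, μ(23) = -1, μ(24) = 0, μ(25) = 0, μ(26) = 1, μ(27) = 0, μ(28) = 0, μ(29) = -1, μ(30) = -1, μ(31) = -1, μ(32) = 0, μ(33) = 1, μ(34) = 1, μ(35) = 1, μ(36) = 0, μ(37) = -1, μ(38) = 1, μ(39) = 1, μ(40) = 0, μ(41) = -1, μ(42) = -1, μ(43) = -1, μ(44) = 0, μ(45) = 0, μ(46) = 1, μ(47) = -1, μ(48) = 0, μ(49) = 0, μ(50) = 0, μ(51) = 1, μ(52) = 0, μ(53) = -1, μ(54) = 0, μ(55) = 1, μ(56) = 0, μ(57) = 1, μ(58) = 1, μ(59) = -1, μ(60) = 0, μ(61) = -1, μ(62) = 1, μ(63) = 0, μ(64) = 0, μ(65) = 1, μ(66) = -1, μ(67) = -1, μ(68) = 0, μ(69) = 1, μ(70) = -1, μ(71) = -1, μ(72) = 0, μ(73) = -1, μ(74) = 1, μ(75) = 0, μ(76) = 0, μ(77) = 1, μ(78) = -1, μ(79) = -1, μ(80) = 0, μ(81) = 0, μ(82) = 1, μ(83) = -1, μ(84) = 0, μ(85) = 1, μ(86) = 1, μ(87) = 1, μ(88) = 0, μ(89) = -1, μ(90) = 0, μ(91) = 1, μ(92) = 0, μ(93) = 1, μ(94) = 1, μ(95) = 1, μ(96) = 0, μ(97) = -1, μ(98) = 0, μ(99) = 0, μ(100) = 0, μ(101) = -1, μ(102) = -1, μ(103) = -1, μ(104) = 0, μ(105) = -1, μ(106) = 1, μ(107) = -1, μ(108) = 0, μ(109) = -1, μ(110) = -1, μ(111) = 1, μ(112) = 0, μ(113) = -1, μ(114) = -1, μ(115) = 1, μ(116) = 0, μ(117) = 0, μ(118) = 1, μ(119) = 1, μ(120) = 0, μ(121) = 0, μ(122) = 1, μ(123) = 1, μ(124) = 0, μ(125) = 0, μ(126) = 0, μ(127) = -1, μ(128) = 0, μ(129) = 1, μ(130) = -1, μ(131) = -1, μ(132) = 0, μ(133) = 1, μ(134) = 1, μ(135) = 0, μ(136) = 0, μ(137) = -1, μ(138) = -1, μ(139) = -1, μ(140) = 0, μ(141) = 1, μ(142) = 1, μ(143) = 1, μ(144) = 0, μ(145) = 1, μ(146) = 1, μ(147) = 0, μ(148) = 0, μ(149) = -1, μ(150) = 0, μ(151) = -1, μ(152) = 0, μ(153) = 0, μ(154) = -1, μ(155) = 1, μ(156) = 0, μ(157) = -1, μ(158) = 1, μ(159) = 1, μ(160) = 0, μ(161) = 1, μ(162) = 0, μ(163) = -1, μ(164) = 0, μ(165) = -1, μ(166) = 1, μ(167) = -1, μ(168) = 0, μ(169) = 0, μ(170) = -1, μ(171) = 0, μ(172) = 0, μ(173) = -1, μ(174) = -1, μ(175) = 0. Summing all 175 values: -4. (Mertens function M(x) = Σ_{n ≤ x} μ(n); on average M(x) should be small (PNT ⟺ M(x) = o(x)).)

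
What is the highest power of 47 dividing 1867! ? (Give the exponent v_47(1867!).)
v_47(1867!) = 39

Legendre's formula: v_p(n!) = Σ_{k ≥ 1} ⌊n / p^k⌋. For p = 47, n = 1867, the terms are:
  ⌊1867/47^1⌋ = ⌊1867/47⌋ = 39
(the next term ⌊1867/47^2⌋ = 0, terminating the sum). Summing: v_47(1867!) = 39 = 39.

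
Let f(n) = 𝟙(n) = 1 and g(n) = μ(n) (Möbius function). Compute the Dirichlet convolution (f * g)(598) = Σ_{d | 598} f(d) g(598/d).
(𝟙 * μ)(598) = 0

Divisors of 598: [1, 2, 13, 23, 26, 46, 299, 598]. For each d | 598:
  d = 1: 𝟙(1) · μ(598/1) = 1 · -1 = -1
  d = 2: 𝟙(2) · μ(598/2) = 1 · 1 = 1
  d = 13: 𝟙(13) · μ(598/13) = 1 · 1 = 1
  d = 23: 𝟙(23) · μ(598/23) = 1 · 1 = 1
  d = 26: 𝟙(26) · μ(598/26) = 1 · -1 = -1
  d = 46: 𝟙(46) · μ(598/46) = 1 · -1 = -1
  d = 299: 𝟙(299) · μ(598/299) = 1 · -1 = -1
  d = 598: 𝟙(598) · μ(598/598) = 1 · 1 = 1
Summing: (𝟙 * μ)(598) = -1 + 1 + 1 + 1 + -1 + -1 + -1 + 1 = 0.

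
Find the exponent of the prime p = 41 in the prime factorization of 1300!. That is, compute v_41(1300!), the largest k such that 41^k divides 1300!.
v_41(1300!) = 31

Legendre's formula: v_p(n!) = Σ_{k ≥ 1} ⌊n / p^k⌋. For p = 41, n = 1300, the terms are:
  ⌊1300/41^1⌋ = ⌊1300/41⌋ = 31
(the next term ⌊1300/41^2⌋ = 0, terminating the sum). Summing: v_41(1300!) = 31 = 31.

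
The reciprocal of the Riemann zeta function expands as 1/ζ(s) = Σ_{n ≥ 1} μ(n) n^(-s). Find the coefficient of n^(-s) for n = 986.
μ(986) = -1

Factor n = 986 = 2 · 17 · 29. μ(n) = 0 if any exponent ≥ 2 (not squarefree); otherwise μ(n) = (−1)^{ω(n)} where ω(n) is the number of distinct prime factors. Applying: μ(986) = -1.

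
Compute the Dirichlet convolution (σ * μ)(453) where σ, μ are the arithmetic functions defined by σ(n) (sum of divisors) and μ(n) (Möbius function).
(σ * μ)(453) = 453

Divisors of 453: [1, 3, 151, 453]. For each d | 453:
  d = 1: σ(1) · μ(453/1) = 1 · 1 = 1
  d = 3: σ(3) · μ(453/3) = 4 · -1 = -4
  d = 151: σ(151) · μ(453/151) = 152 · -1 = -152
  d = 453: σ(453) · μ(453/453) = 608 · 1 = 608
Summing: (σ * μ)(453) = 1 + -4 + -152 + 608 = 453.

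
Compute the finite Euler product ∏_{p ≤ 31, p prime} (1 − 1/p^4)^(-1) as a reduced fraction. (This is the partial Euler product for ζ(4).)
∏ = 44480956869217573792253389310087/41097743855049154662236160000000

The primes p ≤ 31 are [2, 3, 5, 7, 11, 13, 17, 19, 23, 29, 31]. For each prime, (1 − 1/p^4)^(-1) = p^4 / (p^4 − 1). The product is (1 − 1/2^4)^(-1), (1 − 1/3^4)^(-1), (1 − 1/5^4)^(-1), (1 − 1/7^4)^(-1), (1 − 1/11^4)^(-1), (1 − 1/13^4)^(-1), (1 − 1/17^4)^(-1), (1 − 1/19^4)^(-1), (1 − 1/23^4)^(-1), (1 − 1/29^4)^(-1), (1 − 1/31^4)^(-1) = ∏ p^4 / (p^4 − 1) = 44480956869217573792253389310087/41097743855049154662236160000000.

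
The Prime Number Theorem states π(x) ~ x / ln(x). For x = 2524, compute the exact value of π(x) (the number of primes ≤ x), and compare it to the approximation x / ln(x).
π(2524) = 369;  x/ln(x) ≈ 322.20;  relative error ≈ 12.68%.

Directly count primes up to 2524: π(2524) = 369. The PNT approximation gives 2524/ln(2524) ≈ 2524/7.83360 ≈ 322.20. Relative error (π(x) − x/ln(x)) / π(x) ≈ 12.68%; the approximation is known to undercount slightly (Li(x) is a better estimate).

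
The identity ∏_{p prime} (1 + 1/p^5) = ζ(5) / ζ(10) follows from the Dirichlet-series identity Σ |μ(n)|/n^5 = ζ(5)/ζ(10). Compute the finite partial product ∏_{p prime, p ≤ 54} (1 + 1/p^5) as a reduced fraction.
∏ = 32347597211284988160480267437380591091977322089812731895007080802055947812864/31226639806314720763085693561071542877365250131832357293968847568717289128655

The primes p ≤ 54 are [2, 3, 5, 7, 11, 13, 17, 19, 23, 29, 31, 37, 41, 43, 47, 53]. For each, (1 + 1/p^5) = (p^5 + 1)/p^5. Multiplying these fractions over p ∈ [2, 3, 5, 7, 11, 13, 17, 19, 23, 29, 31, 37, 41, 43, 47, 53] gives 32347597211284988160480267437380591091977322089812731895007080802055947812864/31226639806314720763085693561071542877365250131832357293968847568717289128655. (In the limit P → ∞ this tends to ζ(5)/ζ(10).)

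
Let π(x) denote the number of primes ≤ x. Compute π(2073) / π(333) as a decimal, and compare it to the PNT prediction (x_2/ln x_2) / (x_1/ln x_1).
π(2073)/π(333) = 312/67 ≈ 4.6567;  PNT prediction ≈ 4.7346.

π(333) = 67 and π(2073) = 312, so π(2073)/π(333) ≈ 4.6567. The PNT-predicted ratio is (2073/ln(2073)) / (333/ln(333)) ≈ 4.7346. The two agree to within a few percent, as expected.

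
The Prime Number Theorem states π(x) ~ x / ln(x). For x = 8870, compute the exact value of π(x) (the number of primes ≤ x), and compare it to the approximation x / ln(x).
π(8870) = 1106;  x/ln(x) ≈ 975.75;  relative error ≈ 11.78%.

Directly count primes up to 8870: π(8870) = 1106. The PNT approximation gives 8870/ln(8870) ≈ 8870/9.09043 ≈ 975.75. Relative error (π(x) − x/ln(x)) / π(x) ≈ 11.78%; the approximation is known to undercount slightly (Li(x) is a better estimate).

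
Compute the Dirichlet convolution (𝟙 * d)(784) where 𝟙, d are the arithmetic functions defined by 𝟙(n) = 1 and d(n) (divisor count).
(𝟙 * d)(784) = 90

Divisors of 784: [1, 2, 4, 7, 8, 14, 16, 28, 49, 56, 98, 112, 196, 392, 784]. For each d | 784:
  d = 1: 𝟙(1) · d(784/1) = 1 · 15 = 15
  d = 2: 𝟙(2) · d(784/2) = 1 · 12 = 12
  d = 4: 𝟙(4) · d(784/4) = 1 · 9 = 9
  d = 7: 𝟙(7) · d(784/7) = 1 · 10 = 10
  d = 8: 𝟙(8) · d(784/8) = 1 · 6 = 6
  d = 14: 𝟙(14) · d(784/14) = 1 · 8 = 8
  d = 16: 𝟙(16) · d(784/16) = 1 · 3 = 3
  d = 28: 𝟙(28) · d(784/28) = 1 · 6 = 6
  d = 49: 𝟙(49) · d(784/49) = 1 · 5 = 5
  d = 56: 𝟙(56) · d(784/56) = 1 · 4 = 4
  d = 98: 𝟙(98) · d(784/98) = 1 · 4 = 4
  d = 112: 𝟙(112) · d(784/112) = 1 · 2 = 2
  d = 196: 𝟙(196) · d(784/196) = 1 · 3 = 3
  d = 392: 𝟙(392) · d(784/392) = 1 · 2 = 2
  d = 784: 𝟙(784) · d(784/784) = 1 · 1 = 1
Summing: (𝟙 * d)(784) = 15 + 12 + 9 + 10 + 6 + 8 + 3 + 6 + 5 + 4 + 4 + 2 + 3 + 2 + 1 = 90.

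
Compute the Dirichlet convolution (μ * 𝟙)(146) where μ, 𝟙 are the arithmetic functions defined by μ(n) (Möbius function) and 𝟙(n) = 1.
(μ * 𝟙)(146) = 0

Divisors of 146: [1, 2, 73, 146]. For each d | 146:
  d = 1: μ(1) · 𝟙(146/1) = 1 · 1 = 1
  d = 2: μ(2) · 𝟙(146/2) = -1 · 1 = -1
  d = 73: μ(73) · 𝟙(146/73) = -1 · 1 = -1
  d = 146: μ(146) · 𝟙(146/146) = 1 · 1 = 1
Summing: (μ * 𝟙)(146) = 1 + -1 + -1 + 1 = 0.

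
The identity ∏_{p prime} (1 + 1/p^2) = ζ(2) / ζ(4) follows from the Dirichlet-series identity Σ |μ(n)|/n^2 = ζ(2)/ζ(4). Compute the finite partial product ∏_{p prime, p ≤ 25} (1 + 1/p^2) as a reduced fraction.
∏ = 3394003400000/2252055594789

The primes p ≤ 25 are [2, 3, 5, 7, 11, 13, 17, 19, 23]. For each, (1 + 1/p^2) = (p^2 + 1)/p^2. Multiplying these fractions over p ∈ [2, 3, 5, 7, 11, 13, 17, 19, 23] gives 3394003400000/2252055594789. (In the limit P → ∞ this tends to ζ(2)/ζ(4).)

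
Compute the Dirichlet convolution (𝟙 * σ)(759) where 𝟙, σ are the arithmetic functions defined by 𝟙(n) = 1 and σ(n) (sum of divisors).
(𝟙 * σ)(759) = 1625

Divisors of 759: [1, 3, 11, 23, 33, 69, 253, 759]. For each d | 759:
  d = 1: 𝟙(1) · σ(759/1) = 1 · 1152 = 1152
  d = 3: 𝟙(3) · σ(759/3) = 1 · 288 = 288
  d = 11: 𝟙(11) · σ(759/11) = 1 · 96 = 96
  d = 23: 𝟙(23) · σ(759/23) = 1 · 48 = 48
  d = 33: 𝟙(33) · σ(759/33) = 1 · 24 = 24
  d = 69: 𝟙(69) · σ(759/69) = 1 · 12 = 12
  d = 253: 𝟙(253) · σ(759/253) = 1 · 4 = 4
  d = 759: 𝟙(759) · σ(759/759) = 1 · 1 = 1
Summing: (𝟙 * σ)(759) = 1152 + 288 + 96 + 48 + 24 + 12 + 4 + 1 = 1625.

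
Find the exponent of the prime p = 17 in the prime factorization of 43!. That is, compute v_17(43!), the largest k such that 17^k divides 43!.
v_17(43!) = 2

Legendre's formula: v_p(n!) = Σ_{k ≥ 1} ⌊n / p^k⌋. For p = 17, n = 43, the terms are:
  ⌊43/17^1⌋ = ⌊43/17⌋ = 2
(the next term ⌊43/17^2⌋ = 0, terminating the sum). Summing: v_17(43!) = 2 = 2.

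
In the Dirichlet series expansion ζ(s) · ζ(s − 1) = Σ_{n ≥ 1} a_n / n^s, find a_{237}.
σ(237) = 320

In the product (Σ m^0/m^s)(Σ k / k^s) = Σ (Σ_{d | n} d) / n^s, the coefficient of 1/n^s is σ(n) = Σ_{d | n} d. For n = 237, divisors are [1, 3, 79, 237]; summing: σ(237) = 320.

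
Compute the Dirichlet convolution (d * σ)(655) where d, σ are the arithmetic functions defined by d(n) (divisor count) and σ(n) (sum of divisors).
(d * σ)(655) = 1072

Divisors of 655: [1, 5, 131, 655]. For each d | 655:
  d = 1: d(1) · σ(655/1) = 1 · 792 = 792
  d = 5: d(5) · σ(655/5) = 2 · 132 = 264
  d = 131: d(131) · σ(655/131) = 2 · 6 = 12
  d = 655: d(655) · σ(655/655) = 4 · 1 = 4
Summing: (d * σ)(655) = 792 + 264 + 12 + 4 = 1072.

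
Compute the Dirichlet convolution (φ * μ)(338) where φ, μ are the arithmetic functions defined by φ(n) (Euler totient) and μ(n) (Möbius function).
(φ * μ)(338) = 0

Divisors of 338: [1, 2, 13, 26, 169, 338]. For each d | 338:
  d = 1: φ(1) · μ(338/1) = 1 · 0 = 0
  d = 2: φ(2) · μ(338/2) = 1 · 0 = 0
  d = 13: φ(13) · μ(338/13) = 12 · 1 = 12
  d = 26: φ(26) · μ(338/26) = 12 · -1 = -12
  d = 169: φ(169) · μ(338/169) = 156 · -1 = -156
  d = 338: φ(338) · μ(338/338) = 156 · 1 = 156
Summing: (φ * μ)(338) = 0 + 0 + 12 + -12 + -156 + 156 = 0.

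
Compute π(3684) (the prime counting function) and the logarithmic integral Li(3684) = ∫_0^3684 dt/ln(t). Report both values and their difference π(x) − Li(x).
π(3684) = 514;  Li(3684) ≈ 527.08;  π(x) − Li(x) ≈ -13.08.

Direct count of primes ≤ 3684 gives π(3684) = 514. Numerical evaluation of the logarithmic integral gives Li(3684) ≈ 527.08. The difference π(x) − Li(x) ≈ -13.08 is typically negative for small/moderate x (Li(x) overestimates), though Littlewood's theorem shows this sign changes infinitely often.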